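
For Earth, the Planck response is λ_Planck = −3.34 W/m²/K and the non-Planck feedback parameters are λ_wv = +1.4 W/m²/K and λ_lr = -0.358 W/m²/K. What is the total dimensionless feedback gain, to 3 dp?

Convert to gains: g_wv = 1.4/3.34 = 0.4192; g_lr = -0.358/3.34 = -0.1072.
Total gain g = 0.312.

0.312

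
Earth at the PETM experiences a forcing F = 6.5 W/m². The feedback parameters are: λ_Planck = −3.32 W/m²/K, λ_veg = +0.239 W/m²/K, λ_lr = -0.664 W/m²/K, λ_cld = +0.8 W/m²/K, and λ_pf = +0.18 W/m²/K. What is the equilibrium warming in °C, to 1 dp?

Net feedback parameter λ = (−3.32) + (+0.239) + (-0.664) + (+0.8) + (+0.18) = -2.765 W/m²/K.
ΔT = −F/λ = −6.5/(-2.765) = 2.4 °C.

2.4 °C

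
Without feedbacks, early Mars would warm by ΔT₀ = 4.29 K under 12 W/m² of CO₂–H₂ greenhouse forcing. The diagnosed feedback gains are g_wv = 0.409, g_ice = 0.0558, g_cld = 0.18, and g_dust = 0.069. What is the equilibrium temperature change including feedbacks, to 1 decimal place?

15.0 K

Total gain g = 0.409 + 0.0558 + 0.18 + 0.069 = 0.7138.
Amplification A = 1/(1 − 0.7138) = 3.494.
ΔT = 4.29 × 3.494 = 15.0 K.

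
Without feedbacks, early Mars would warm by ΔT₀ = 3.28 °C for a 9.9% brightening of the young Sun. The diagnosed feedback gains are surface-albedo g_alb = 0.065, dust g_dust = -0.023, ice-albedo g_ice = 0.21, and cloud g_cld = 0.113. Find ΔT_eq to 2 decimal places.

Total gain g = 0.065 − 0.023 + 0.21 + 0.113 = 0.365.
Amplification A = 1/(1 − 0.365) = 1.575.
ΔT = 3.28 × 1.575 = 5.17 °C.

5.17 °C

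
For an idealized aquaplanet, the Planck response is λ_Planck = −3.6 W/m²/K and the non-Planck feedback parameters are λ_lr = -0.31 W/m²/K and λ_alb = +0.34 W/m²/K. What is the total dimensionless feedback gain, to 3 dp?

Convert to gains: g_lr = -0.31/3.6 = -0.08611; g_alb = 0.34/3.6 = 0.09444.
Total gain g = 0.00833.

0.008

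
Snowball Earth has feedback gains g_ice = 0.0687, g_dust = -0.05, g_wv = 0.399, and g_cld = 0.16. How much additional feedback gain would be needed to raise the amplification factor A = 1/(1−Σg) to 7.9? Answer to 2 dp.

Current total gain = 0.5777.
Target gain for A = 7.9: g* = 1 − 1/7.9 = 0.8734.
Additional gain needed = 0.8734 − 0.5777 = 0.30.

0.30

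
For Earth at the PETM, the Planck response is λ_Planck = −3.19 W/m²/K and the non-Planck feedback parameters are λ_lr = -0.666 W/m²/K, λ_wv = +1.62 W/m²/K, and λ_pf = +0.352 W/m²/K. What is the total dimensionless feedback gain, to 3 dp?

0.409

Convert to gains: g_lr = -0.666/3.19 = -0.2088; g_wv = 1.62/3.19 = 0.5078; g_pf = 0.352/3.19 = 0.1103.
Total gain g = 0.4093.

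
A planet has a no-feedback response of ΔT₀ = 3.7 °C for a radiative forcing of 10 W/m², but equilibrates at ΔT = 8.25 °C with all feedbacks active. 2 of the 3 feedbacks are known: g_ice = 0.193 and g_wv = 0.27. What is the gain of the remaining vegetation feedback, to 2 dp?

0.09

Amplification A = ΔT/ΔT₀ = 8.25/3.7 = 2.23.
Total gain g = 1 − 1/A = 1 − 1/2.23 = 0.5516.
Known gains sum to 0.193 + 0.27 = 0.463.
g_veg = 0.5516 − 0.463 = 0.09.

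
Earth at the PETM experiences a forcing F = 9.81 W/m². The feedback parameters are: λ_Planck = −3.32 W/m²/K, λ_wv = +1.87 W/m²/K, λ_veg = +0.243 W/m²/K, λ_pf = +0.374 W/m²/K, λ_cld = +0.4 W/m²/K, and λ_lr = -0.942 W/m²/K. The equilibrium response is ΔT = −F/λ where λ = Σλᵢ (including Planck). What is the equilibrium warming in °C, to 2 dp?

Net feedback parameter λ = (−3.32) + (+1.87) + (+0.243) + (+0.374) + (+0.4) + (-0.942) = -1.375 W/m²/K.
ΔT = −F/λ = −9.81/(-1.375) = 7.13 °C.

7.13 °C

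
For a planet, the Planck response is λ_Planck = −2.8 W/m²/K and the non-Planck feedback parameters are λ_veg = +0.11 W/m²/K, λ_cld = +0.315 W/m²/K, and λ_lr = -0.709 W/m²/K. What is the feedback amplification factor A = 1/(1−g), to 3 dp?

Convert to gains: g_veg = 0.11/2.8 = 0.03929; g_cld = 0.315/2.8 = 0.1125; g_lr = -0.709/2.8 = -0.2532.
Total gain g = -0.10141.
A = 1/(1 + 0.10141) = 0.908.

0.908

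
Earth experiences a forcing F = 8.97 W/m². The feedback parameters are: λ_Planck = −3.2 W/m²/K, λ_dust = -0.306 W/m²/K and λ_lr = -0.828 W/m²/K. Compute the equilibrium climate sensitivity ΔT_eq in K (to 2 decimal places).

2.07 K

Net feedback parameter λ = (−3.2) + (-0.306) + (-0.828) = -4.334 W/m²/K.
ΔT = −F/λ = −8.97/(-4.334) = 2.07 K.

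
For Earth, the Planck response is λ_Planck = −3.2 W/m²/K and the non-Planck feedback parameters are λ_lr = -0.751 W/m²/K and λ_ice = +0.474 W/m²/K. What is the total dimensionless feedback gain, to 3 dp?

-0.087

Convert to gains: g_lr = -0.751/3.2 = -0.2347; g_ice = 0.474/3.2 = 0.1481.
Total gain g = -0.0866.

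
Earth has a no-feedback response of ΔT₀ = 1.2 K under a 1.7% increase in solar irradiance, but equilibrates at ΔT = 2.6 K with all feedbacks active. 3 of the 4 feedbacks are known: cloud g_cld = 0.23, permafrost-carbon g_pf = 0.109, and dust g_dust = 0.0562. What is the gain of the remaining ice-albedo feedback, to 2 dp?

Amplification A = ΔT/ΔT₀ = 2.6/1.2 = 2.167.
Total gain g = 1 − 1/A = 1 − 1/2.167 = 0.5385.
Known gains sum to 0.23 + 0.109 + 0.0562 = 0.3952.
g_ice = 0.5385 − 0.3952 = 0.14.

0.14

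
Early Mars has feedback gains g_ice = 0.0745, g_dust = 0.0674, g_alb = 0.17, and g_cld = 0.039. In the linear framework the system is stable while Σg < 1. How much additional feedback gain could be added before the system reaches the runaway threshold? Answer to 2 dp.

Current total gain = 0.0745 + 0.0674 + 0.17 + 0.039 = 0.3509.
Margin to runaway = 1 − 0.3509 = 0.65.

0.65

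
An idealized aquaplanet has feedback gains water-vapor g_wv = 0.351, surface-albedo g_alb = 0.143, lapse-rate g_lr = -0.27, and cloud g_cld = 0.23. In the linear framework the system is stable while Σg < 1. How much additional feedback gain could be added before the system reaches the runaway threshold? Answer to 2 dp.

0.55

Current total gain = 0.351 + 0.143 − 0.27 + 0.23 = 0.454.
Margin to runaway = 1 − 0.454 = 0.55.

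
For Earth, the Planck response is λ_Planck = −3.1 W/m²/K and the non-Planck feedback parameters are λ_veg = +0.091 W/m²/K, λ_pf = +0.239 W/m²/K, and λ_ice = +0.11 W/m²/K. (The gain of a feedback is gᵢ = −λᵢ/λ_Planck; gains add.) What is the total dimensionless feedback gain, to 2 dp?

0.14

Convert to gains: g_veg = 0.091/3.1 = 0.02935; g_pf = 0.239/3.1 = 0.0771; g_ice = 0.11/3.1 = 0.03548.
Total gain g = 0.14193.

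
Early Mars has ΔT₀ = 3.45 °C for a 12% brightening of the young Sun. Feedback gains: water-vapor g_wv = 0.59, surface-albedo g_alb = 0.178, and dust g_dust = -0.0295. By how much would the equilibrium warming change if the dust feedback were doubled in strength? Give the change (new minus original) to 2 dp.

-1.34 °C

Original: g = 0.7385, ΔT = 3.45/(1−0.7385) = 13.1931 °C.
With doubled dust: g' = 0.709, ΔT' = 3.45/(1−0.709) = 11.8557 °C.
Change = 11.8557 − 13.1931 = -1.34 °C.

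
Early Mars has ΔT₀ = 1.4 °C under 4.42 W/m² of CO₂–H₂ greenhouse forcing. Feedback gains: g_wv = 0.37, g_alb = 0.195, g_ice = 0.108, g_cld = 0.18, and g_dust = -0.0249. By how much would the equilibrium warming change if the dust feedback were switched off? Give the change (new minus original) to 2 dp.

1.38 °C

Original: g = 0.8281, ΔT = 1.4/(1−0.8281) = 8.1443 °C.
Without dust: g' = 0.853, ΔT' = 1.4/(1−0.853) = 9.5238 °C.
Change = 9.5238 − 8.1443 = 1.38 °C.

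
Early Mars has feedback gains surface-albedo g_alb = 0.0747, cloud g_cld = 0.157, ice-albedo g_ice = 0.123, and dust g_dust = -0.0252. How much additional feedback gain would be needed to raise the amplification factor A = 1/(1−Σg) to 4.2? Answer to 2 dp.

0.43

Current total gain = 0.3295.
Target gain for A = 4.2: g* = 1 − 1/4.2 = 0.7619.
Additional gain needed = 0.7619 − 0.3295 = 0.43.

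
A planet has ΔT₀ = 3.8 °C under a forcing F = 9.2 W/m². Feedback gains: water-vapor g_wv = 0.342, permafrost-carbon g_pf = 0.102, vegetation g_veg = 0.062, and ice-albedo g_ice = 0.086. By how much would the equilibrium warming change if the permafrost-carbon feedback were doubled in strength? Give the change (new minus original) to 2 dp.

3.10 °C

Original: g = 0.592, ΔT = 3.8/(1−0.592) = 9.3137 °C.
With doubled permafrost-carbon: g' = 0.694, ΔT' = 3.8/(1−0.694) = 12.4183 °C.
Change = 12.4183 − 9.3137 = 3.10 °C.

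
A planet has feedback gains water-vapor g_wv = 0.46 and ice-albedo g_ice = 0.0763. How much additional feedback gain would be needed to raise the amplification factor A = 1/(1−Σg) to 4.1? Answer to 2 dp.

Current total gain = 0.5363.
Target gain for A = 4.1: g* = 1 − 1/4.1 = 0.7561.
Additional gain needed = 0.7561 − 0.5363 = 0.22.

0.22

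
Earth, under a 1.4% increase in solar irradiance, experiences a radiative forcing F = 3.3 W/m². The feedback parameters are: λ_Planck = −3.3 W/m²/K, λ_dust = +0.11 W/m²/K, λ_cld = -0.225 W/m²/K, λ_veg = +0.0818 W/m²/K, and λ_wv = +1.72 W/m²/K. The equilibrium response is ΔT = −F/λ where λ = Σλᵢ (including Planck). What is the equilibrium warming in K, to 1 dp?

2.0 K

Net feedback parameter λ = (−3.3) + (+0.11) + (-0.225) + (+0.0818) + (+1.72) = -1.6132 W/m²/K.
ΔT = −F/λ = −3.3/(-1.6132) = 2.0 K.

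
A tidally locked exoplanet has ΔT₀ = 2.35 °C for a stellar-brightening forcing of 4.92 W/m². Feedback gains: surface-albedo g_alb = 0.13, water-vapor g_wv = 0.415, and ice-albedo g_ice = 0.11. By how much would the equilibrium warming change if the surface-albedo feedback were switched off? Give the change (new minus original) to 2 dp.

-1.86 °C

Original: g = 0.655, ΔT = 2.35/(1−0.655) = 6.8116 °C.
Without surface-albedo: g' = 0.525, ΔT' = 2.35/(1−0.525) = 4.9474 °C.
Change = 4.9474 − 6.8116 = -1.86 °C.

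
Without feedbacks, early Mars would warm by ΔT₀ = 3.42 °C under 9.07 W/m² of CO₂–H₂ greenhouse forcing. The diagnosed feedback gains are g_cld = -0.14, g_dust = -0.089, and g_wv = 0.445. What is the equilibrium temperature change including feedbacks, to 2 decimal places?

Total gain g = -0.14 − 0.089 + 0.445 = 0.216.
Amplification A = 1/(1 − 0.216) = 1.276.
ΔT = 3.42 × 1.276 = 4.36 °C.

4.36 °C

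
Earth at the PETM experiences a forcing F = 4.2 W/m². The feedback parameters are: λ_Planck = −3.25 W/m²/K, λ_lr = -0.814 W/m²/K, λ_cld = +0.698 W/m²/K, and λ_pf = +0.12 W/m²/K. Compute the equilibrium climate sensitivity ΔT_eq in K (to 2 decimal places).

1.29 K

Net feedback parameter λ = (−3.25) + (-0.814) + (+0.698) + (+0.12) = -3.246 W/m²/K.
ΔT = −F/λ = −4.2/(-3.246) = 1.29 K.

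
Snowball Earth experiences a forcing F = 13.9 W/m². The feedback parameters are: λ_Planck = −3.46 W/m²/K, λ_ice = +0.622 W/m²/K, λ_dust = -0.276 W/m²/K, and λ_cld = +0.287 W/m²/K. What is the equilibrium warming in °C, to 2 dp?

4.92 °C

Net feedback parameter λ = (−3.46) + (+0.622) + (-0.276) + (+0.287) = -2.827 W/m²/K.
ΔT = −F/λ = −13.9/(-2.827) = 4.92 °C.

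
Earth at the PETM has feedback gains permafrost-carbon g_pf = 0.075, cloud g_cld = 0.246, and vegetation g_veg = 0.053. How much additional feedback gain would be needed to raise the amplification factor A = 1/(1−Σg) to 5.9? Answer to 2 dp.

Current total gain = 0.374.
Target gain for A = 5.9: g* = 1 − 1/5.9 = 0.8305.
Additional gain needed = 0.8305 − 0.374 = 0.46.

0.46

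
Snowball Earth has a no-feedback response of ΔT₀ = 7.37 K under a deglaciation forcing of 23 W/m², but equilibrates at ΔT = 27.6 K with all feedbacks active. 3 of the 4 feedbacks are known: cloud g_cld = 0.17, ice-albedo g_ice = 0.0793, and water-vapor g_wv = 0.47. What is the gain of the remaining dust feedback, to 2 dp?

Amplification A = ΔT/ΔT₀ = 27.6/7.37 = 3.745.
Total gain g = 1 − 1/A = 1 − 1/3.745 = 0.733.
Known gains sum to 0.17 + 0.0793 + 0.47 = 0.7193.
g_dust = 0.733 − 0.7193 = 0.01.

0.01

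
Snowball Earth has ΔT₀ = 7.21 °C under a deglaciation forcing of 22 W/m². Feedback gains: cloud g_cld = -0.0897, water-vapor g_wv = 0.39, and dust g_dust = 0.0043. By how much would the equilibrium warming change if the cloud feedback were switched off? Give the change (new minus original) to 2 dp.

1.54 °C

Original: g = 0.3046, ΔT = 7.21/(1−0.3046) = 10.3681 °C.
Without cloud: g' = 0.3943, ΔT' = 7.21/(1−0.3943) = 11.9036 °C.
Change = 11.9036 − 10.3681 = 1.54 °C.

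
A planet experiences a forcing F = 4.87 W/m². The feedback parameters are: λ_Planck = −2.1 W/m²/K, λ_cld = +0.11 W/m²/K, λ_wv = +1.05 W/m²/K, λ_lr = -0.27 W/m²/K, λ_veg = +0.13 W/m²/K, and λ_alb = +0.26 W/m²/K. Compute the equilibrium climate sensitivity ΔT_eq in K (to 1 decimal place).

5.9 K

Net feedback parameter λ = (−2.1) + (+0.11) + (+1.05) + (-0.27) + (+0.13) + (+0.26) = -0.82 W/m²/K.
ΔT = −F/λ = −4.87/(-0.82) = 5.9 K.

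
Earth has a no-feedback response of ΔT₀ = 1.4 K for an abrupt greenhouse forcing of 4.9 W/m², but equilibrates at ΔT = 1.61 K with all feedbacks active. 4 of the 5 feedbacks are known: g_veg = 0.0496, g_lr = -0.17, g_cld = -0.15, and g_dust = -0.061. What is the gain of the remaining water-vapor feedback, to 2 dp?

Amplification A = ΔT/ΔT₀ = 1.61/1.4 = 1.15.
Total gain g = 1 − 1/A = 1 − 1/1.15 = 0.1304.
Known gains sum to 0.0496 − 0.17 − 0.15 − 0.061 = -0.3314.
g_wv = 0.1304 + 0.3314 = 0.46.

0.46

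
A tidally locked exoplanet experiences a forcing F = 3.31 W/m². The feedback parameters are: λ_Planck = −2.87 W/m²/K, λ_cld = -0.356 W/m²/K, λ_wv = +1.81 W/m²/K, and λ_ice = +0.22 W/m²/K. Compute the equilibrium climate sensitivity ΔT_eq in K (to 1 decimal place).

2.8 K

Net feedback parameter λ = (−2.87) + (-0.356) + (+1.81) + (+0.22) = -1.196 W/m²/K.
ΔT = −F/λ = −3.31/(-1.196) = 2.8 K.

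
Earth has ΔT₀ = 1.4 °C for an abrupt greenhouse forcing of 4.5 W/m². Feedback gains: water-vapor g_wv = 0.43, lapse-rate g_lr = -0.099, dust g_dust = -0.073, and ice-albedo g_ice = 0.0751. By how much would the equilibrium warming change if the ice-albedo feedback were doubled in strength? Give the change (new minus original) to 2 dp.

Original: g = 0.3331, ΔT = 1.4/(1−0.3331) = 2.0993 °C.
With doubled ice-albedo: g' = 0.4082, ΔT' = 1.4/(1−0.4082) = 2.3657 °C.
Change = 2.3657 − 2.0993 = 0.27 °C.

0.27 °C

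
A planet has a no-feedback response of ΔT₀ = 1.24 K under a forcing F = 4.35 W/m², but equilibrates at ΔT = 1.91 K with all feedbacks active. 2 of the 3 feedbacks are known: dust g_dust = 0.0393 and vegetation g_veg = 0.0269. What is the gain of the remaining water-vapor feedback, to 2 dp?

Amplification A = ΔT/ΔT₀ = 1.91/1.24 = 1.54.
Total gain g = 1 − 1/A = 1 − 1/1.54 = 0.3506.
Known gains sum to 0.0393 + 0.0269 = 0.0662.
g_wv = 0.3506 − 0.0662 = 0.28.

0.28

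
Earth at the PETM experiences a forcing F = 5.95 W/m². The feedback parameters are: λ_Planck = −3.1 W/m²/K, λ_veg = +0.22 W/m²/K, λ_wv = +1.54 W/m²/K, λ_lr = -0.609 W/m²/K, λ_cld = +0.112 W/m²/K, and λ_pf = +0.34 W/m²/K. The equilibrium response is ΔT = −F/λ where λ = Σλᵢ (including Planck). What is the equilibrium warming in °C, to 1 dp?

4.0 °C

Net feedback parameter λ = (−3.1) + (+0.22) + (+1.54) + (-0.609) + (+0.112) + (+0.34) = -1.497 W/m²/K.
ΔT = −F/λ = −5.95/(-1.497) = 4.0 °C.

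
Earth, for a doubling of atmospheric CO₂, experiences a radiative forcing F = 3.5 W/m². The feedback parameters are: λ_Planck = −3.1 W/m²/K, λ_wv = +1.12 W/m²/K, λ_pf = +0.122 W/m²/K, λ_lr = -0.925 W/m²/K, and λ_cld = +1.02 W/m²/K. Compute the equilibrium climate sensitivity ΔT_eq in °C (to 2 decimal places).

Net feedback parameter λ = (−3.1) + (+1.12) + (+0.122) + (-0.925) + (+1.02) = -1.763 W/m²/K.
ΔT = −F/λ = −3.5/(-1.763) = 1.99 °C.

1.99 °C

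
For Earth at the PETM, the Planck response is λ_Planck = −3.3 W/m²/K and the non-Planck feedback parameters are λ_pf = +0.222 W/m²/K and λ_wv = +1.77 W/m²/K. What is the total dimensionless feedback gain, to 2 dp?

Convert to gains: g_pf = 0.222/3.3 = 0.06727; g_wv = 1.77/3.3 = 0.5364.
Total gain g = 0.60367.

0.60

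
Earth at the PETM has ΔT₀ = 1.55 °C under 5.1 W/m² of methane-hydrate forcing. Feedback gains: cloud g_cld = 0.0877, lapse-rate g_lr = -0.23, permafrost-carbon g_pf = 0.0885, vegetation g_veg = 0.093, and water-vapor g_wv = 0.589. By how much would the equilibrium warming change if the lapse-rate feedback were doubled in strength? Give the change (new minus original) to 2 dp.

Original: g = 0.6282, ΔT = 1.55/(1−0.6282) = 4.1689 °C.
With doubled lapse-rate: g' = 0.3982, ΔT' = 1.55/(1−0.3982) = 2.5756 °C.
Change = 2.5756 − 4.1689 = -1.59 °C.

-1.59 °C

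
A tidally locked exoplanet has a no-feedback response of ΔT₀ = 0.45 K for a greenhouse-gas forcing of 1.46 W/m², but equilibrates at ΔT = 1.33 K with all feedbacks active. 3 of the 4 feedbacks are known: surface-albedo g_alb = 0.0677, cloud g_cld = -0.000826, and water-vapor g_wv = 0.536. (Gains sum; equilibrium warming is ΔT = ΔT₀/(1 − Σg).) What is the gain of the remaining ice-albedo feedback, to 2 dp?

0.06

Amplification A = ΔT/ΔT₀ = 1.33/0.45 = 2.956.
Total gain g = 1 − 1/A = 1 − 1/2.956 = 0.6617.
Known gains sum to 0.0677 − 0.000826 + 0.536 = 0.602874.
g_ice = 0.6617 − 0.602874 = 0.06.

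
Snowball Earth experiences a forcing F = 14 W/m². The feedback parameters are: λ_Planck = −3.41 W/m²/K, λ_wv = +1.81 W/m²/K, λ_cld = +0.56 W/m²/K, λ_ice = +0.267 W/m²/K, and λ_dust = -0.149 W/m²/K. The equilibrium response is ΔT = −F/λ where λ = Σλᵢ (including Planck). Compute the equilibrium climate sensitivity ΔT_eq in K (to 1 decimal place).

Net feedback parameter λ = (−3.41) + (+1.81) + (+0.56) + (+0.267) + (-0.149) = -0.922 W/m²/K.
ΔT = −F/λ = −14/(-0.922) = 15.2 K.

15.2 K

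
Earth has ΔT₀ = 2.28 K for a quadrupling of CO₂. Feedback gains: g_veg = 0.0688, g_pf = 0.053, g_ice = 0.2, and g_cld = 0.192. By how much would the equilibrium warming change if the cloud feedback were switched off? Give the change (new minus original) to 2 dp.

-1.33 K

Original: g = 0.5138, ΔT = 2.28/(1−0.5138) = 4.6894 K.
Without cloud: g' = 0.3218, ΔT' = 2.28/(1−0.3218) = 3.3618 K.
Change = 3.3618 − 4.6894 = -1.33 K.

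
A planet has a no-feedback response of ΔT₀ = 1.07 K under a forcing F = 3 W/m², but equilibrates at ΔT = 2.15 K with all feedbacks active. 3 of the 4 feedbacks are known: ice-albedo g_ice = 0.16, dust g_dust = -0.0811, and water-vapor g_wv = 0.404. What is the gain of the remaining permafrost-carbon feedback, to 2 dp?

Amplification A = ΔT/ΔT₀ = 2.15/1.07 = 2.009.
Total gain g = 1 − 1/A = 1 − 1/2.009 = 0.5022.
Known gains sum to 0.16 − 0.0811 + 0.404 = 0.4829.
g_pf = 0.5022 − 0.4829 = 0.02.

0.02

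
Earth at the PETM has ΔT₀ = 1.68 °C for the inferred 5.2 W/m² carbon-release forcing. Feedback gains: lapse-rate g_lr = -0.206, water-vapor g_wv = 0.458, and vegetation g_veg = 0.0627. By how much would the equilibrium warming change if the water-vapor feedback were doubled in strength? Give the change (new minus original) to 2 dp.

Original: g = 0.3147, ΔT = 1.68/(1−0.3147) = 2.4515 °C.
With doubled water-vapor: g' = 0.7727, ΔT' = 1.68/(1−0.7727) = 7.3911 °C.
Change = 7.3911 − 2.4515 = 4.94 °C.

4.94 °C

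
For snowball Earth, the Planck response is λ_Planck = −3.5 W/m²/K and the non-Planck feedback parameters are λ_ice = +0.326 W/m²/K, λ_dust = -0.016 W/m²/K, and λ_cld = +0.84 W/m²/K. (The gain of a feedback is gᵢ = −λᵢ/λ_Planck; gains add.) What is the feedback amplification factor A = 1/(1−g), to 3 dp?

1.489

Convert to gains: g_ice = 0.326/3.5 = 0.09314; g_dust = -0.016/3.5 = -0.004571; g_cld = 0.84/3.5 = 0.24.
Total gain g = 0.328569.
A = 1/(1 − 0.328569) = 1.489.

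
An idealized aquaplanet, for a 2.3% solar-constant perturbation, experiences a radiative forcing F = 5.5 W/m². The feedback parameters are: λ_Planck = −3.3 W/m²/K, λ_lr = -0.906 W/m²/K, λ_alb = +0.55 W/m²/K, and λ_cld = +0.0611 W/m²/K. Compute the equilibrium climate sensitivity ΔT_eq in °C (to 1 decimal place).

1.5 °C

Net feedback parameter λ = (−3.3) + (-0.906) + (+0.55) + (+0.0611) = -3.5949 W/m²/K.
ΔT = −F/λ = −5.5/(-3.5949) = 1.5 °C.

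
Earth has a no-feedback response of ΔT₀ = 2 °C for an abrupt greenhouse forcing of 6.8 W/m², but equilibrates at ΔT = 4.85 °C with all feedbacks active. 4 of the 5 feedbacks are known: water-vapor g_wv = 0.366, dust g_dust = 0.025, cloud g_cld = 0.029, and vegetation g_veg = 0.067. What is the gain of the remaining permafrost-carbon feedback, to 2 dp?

Amplification A = ΔT/ΔT₀ = 4.85/2 = 2.425.
Total gain g = 1 − 1/A = 1 − 1/2.425 = 0.5876.
Known gains sum to 0.366 + 0.025 + 0.029 + 0.067 = 0.487.
g_pf = 0.5876 − 0.487 = 0.10.

0.10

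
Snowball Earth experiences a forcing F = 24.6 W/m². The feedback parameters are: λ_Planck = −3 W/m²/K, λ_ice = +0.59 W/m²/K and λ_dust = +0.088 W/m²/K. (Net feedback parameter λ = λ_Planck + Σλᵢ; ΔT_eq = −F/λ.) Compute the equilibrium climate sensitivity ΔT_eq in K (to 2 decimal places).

10.59 K

Net feedback parameter λ = (−3) + (+0.59) + (+0.088) = -2.322 W/m²/K.
ΔT = −F/λ = −24.6/(-2.322) = 10.59 K.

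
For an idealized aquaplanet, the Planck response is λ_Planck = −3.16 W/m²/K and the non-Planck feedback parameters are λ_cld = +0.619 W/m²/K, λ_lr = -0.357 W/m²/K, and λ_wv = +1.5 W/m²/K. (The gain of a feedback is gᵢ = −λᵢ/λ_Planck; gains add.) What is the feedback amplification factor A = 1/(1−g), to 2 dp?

2.26

Convert to gains: g_cld = 0.619/3.16 = 0.1959; g_lr = -0.357/3.16 = -0.113; g_wv = 1.5/3.16 = 0.4747.
Total gain g = 0.5576.
A = 1/(1 − 0.5576) = 2.26.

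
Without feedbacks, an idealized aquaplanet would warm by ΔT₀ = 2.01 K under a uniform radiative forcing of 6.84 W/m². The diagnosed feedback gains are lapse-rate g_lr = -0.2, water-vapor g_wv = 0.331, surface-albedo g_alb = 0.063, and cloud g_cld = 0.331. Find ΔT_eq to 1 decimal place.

Total gain g = -0.2 + 0.331 + 0.063 + 0.331 = 0.525.
Amplification A = 1/(1 − 0.525) = 2.105.
ΔT = 2.01 × 2.105 = 4.2 K.

4.2 K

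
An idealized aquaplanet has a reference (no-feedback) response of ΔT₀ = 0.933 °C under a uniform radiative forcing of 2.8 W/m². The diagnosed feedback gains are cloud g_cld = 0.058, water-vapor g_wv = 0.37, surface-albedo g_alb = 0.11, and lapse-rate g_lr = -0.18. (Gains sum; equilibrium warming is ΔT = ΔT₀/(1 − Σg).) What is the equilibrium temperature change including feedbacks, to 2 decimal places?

Total gain g = 0.058 + 0.37 + 0.11 − 0.18 = 0.358.
Amplification A = 1/(1 − 0.358) = 1.558.
ΔT = 0.933 × 1.558 = 1.45 °C.

1.45 °C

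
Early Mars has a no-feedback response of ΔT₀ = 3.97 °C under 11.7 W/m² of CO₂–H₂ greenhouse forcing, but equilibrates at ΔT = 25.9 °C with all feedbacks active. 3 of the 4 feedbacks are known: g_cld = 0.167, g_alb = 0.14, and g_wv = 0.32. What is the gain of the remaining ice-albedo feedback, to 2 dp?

Amplification A = ΔT/ΔT₀ = 25.9/3.97 = 6.524.
Total gain g = 1 − 1/A = 1 − 1/6.524 = 0.8467.
Known gains sum to 0.167 + 0.14 + 0.32 = 0.627.
g_ice = 0.8467 − 0.627 = 0.22.

0.22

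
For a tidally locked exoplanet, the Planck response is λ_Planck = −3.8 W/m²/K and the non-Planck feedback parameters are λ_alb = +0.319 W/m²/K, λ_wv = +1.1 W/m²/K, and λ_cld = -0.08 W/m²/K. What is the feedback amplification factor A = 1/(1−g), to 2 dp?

Convert to gains: g_alb = 0.319/3.8 = 0.08395; g_wv = 1.1/3.8 = 0.2895; g_cld = -0.08/3.8 = -0.02105.
Total gain g = 0.3524.
A = 1/(1 − 0.3524) = 1.54.

1.54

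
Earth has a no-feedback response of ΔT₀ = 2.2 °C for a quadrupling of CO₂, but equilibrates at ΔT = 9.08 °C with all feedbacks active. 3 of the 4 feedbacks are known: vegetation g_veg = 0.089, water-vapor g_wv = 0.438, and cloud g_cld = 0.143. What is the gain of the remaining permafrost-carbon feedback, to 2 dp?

0.09

Amplification A = ΔT/ΔT₀ = 9.08/2.2 = 4.127.
Total gain g = 1 − 1/A = 1 − 1/4.127 = 0.7577.
Known gains sum to 0.089 + 0.438 + 0.143 = 0.67.
g_pf = 0.7577 − 0.67 = 0.09.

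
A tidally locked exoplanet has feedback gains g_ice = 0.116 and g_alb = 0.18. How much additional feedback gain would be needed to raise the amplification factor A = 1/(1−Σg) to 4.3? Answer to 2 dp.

Current total gain = 0.296.
Target gain for A = 4.3: g* = 1 − 1/4.3 = 0.7674.
Additional gain needed = 0.7674 − 0.296 = 0.47.

0.47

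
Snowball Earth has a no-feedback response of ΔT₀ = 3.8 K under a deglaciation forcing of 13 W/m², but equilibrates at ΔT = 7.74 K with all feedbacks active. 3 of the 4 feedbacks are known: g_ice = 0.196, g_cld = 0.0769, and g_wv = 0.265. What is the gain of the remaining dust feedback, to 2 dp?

-0.03

Amplification A = ΔT/ΔT₀ = 7.74/3.8 = 2.037.
Total gain g = 1 − 1/A = 1 − 1/2.037 = 0.5091.
Known gains sum to 0.196 + 0.0769 + 0.265 = 0.5379.
g_dust = 0.5091 − 0.5379 = -0.03.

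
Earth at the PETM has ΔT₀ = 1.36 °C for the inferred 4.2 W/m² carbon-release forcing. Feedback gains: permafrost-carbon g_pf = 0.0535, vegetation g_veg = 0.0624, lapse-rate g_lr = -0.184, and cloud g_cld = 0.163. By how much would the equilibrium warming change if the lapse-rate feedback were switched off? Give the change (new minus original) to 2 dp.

0.38 °C

Original: g = 0.0949, ΔT = 1.36/(1−0.0949) = 1.5026 °C.
Without lapse-rate: g' = 0.2789, ΔT' = 1.36/(1−0.2789) = 1.8860 °C.
Change = 1.8860 − 1.5026 = 0.38 °C.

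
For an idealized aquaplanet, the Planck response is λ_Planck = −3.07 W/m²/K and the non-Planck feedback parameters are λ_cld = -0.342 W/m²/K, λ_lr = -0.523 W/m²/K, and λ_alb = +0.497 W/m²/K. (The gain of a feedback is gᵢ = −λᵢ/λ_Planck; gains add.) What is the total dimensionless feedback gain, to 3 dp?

-0.120

Convert to gains: g_cld = -0.342/3.07 = -0.1114; g_lr = -0.523/3.07 = -0.1704; g_alb = 0.497/3.07 = 0.1619.
Total gain g = -0.1199.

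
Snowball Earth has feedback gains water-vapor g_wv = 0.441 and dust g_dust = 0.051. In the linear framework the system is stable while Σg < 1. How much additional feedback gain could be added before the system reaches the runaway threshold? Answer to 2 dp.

0.51

Current total gain = 0.441 + 0.051 = 0.492.
Margin to runaway = 1 − 0.492 = 0.51.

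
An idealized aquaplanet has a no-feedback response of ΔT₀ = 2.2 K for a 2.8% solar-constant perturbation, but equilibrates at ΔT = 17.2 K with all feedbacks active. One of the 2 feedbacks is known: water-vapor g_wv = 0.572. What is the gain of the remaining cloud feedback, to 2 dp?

0.30

Amplification A = ΔT/ΔT₀ = 17.2/2.2 = 7.818.
Total gain g = 1 − 1/A = 1 − 1/7.818 = 0.8721.
The known gain is 0.572.
g_cld = 0.8721 − 0.572 = 0.30.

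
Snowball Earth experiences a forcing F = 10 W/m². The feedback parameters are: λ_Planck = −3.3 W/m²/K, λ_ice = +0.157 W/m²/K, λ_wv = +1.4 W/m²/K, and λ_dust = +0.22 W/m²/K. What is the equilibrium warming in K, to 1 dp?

Net feedback parameter λ = (−3.3) + (+0.157) + (+1.4) + (+0.22) = -1.523 W/m²/K.
ΔT = −F/λ = −10/(-1.523) = 6.6 K.

6.6 K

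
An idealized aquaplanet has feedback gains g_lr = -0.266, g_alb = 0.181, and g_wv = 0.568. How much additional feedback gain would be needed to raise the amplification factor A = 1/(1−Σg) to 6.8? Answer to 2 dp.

0.37

Current total gain = 0.483.
Target gain for A = 6.8: g* = 1 − 1/6.8 = 0.8529.
Additional gain needed = 0.8529 − 0.483 = 0.37.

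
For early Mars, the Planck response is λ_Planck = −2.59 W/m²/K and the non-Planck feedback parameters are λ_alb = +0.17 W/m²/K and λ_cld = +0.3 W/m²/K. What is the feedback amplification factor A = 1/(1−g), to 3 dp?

Convert to gains: g_alb = 0.17/2.59 = 0.06564; g_cld = 0.3/2.59 = 0.1158.
Total gain g = 0.18144.
A = 1/(1 − 0.18144) = 1.222.

1.222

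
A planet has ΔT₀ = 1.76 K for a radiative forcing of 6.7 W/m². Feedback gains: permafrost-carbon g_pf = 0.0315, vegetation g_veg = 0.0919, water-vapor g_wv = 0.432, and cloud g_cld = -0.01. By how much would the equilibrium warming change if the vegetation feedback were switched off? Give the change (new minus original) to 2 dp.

-0.65 K

Original: g = 0.5454, ΔT = 1.76/(1−0.5454) = 3.8715 K.
Without vegetation: g' = 0.4535, ΔT' = 1.76/(1−0.4535) = 3.2205 K.
Change = 3.2205 − 3.8715 = -0.65 K.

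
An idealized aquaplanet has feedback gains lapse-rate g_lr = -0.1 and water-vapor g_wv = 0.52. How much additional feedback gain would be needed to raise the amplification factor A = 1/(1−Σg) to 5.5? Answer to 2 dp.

Current total gain = 0.42.
Target gain for A = 5.5: g* = 1 − 1/5.5 = 0.8182.
Additional gain needed = 0.8182 − 0.42 = 0.40.

0.40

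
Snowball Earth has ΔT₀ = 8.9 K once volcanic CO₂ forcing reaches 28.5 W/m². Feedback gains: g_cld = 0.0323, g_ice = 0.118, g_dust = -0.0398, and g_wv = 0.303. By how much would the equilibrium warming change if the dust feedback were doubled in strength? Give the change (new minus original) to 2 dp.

-0.96 K

Original: g = 0.4135, ΔT = 8.9/(1−0.4135) = 15.1748 K.
With doubled dust: g' = 0.3737, ΔT' = 8.9/(1−0.3737) = 14.2104 K.
Change = 14.2104 − 15.1748 = -0.96 K.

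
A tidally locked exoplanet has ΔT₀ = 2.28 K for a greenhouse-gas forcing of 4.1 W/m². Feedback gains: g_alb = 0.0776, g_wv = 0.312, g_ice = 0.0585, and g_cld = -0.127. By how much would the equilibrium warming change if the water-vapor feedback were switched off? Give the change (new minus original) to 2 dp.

-1.06 K

Original: g = 0.3211, ΔT = 2.28/(1−0.3211) = 3.3584 K.
Without water-vapor: g' = 0.0091, ΔT' = 2.28/(1−0.0091) = 2.3009 K.
Change = 2.3009 − 3.3584 = -1.06 K.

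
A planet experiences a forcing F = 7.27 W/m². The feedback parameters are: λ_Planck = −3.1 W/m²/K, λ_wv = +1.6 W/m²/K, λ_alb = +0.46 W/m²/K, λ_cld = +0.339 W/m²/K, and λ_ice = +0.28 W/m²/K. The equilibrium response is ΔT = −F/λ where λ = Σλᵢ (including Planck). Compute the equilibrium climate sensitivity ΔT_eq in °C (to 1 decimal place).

Net feedback parameter λ = (−3.1) + (+1.6) + (+0.46) + (+0.339) + (+0.28) = -0.421 W/m²/K.
ΔT = −F/λ = −7.27/(-0.421) = 17.3 °C.

17.3 °C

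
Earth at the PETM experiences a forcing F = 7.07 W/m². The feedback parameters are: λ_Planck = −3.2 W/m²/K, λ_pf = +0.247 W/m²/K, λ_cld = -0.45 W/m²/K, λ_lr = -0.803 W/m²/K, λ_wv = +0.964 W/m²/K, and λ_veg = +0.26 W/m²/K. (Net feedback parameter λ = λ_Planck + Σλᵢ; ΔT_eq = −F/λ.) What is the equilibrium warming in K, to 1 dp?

2.4 K

Net feedback parameter λ = (−3.2) + (+0.247) + (-0.45) + (-0.803) + (+0.964) + (+0.26) = -2.982 W/m²/K.
ΔT = −F/λ = −7.07/(-2.982) = 2.4 K.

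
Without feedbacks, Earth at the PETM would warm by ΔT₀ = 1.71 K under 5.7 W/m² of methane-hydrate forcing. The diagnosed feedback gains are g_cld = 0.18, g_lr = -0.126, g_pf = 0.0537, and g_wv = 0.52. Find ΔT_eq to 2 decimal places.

4.59 K

Total gain g = 0.18 − 0.126 + 0.0537 + 0.52 = 0.6277.
Amplification A = 1/(1 − 0.6277) = 2.686.
ΔT = 1.71 × 2.686 = 4.59 K.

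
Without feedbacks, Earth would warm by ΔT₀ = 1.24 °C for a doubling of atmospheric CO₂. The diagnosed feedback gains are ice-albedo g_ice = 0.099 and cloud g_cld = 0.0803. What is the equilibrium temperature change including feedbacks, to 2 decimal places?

Total gain g = 0.099 + 0.0803 = 0.1793.
Amplification A = 1/(1 − 0.1793) = 1.218.
ΔT = 1.24 × 1.218 = 1.51 °C.

1.51 °C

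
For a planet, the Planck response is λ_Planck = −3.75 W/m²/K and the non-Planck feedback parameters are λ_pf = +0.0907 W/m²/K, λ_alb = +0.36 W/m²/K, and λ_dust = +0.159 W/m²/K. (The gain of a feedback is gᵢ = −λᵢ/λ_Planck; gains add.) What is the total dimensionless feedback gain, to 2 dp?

Convert to gains: g_pf = 0.0907/3.75 = 0.02419; g_alb = 0.36/3.75 = 0.096; g_dust = 0.159/3.75 = 0.0424.
Total gain g = 0.16259.

0.16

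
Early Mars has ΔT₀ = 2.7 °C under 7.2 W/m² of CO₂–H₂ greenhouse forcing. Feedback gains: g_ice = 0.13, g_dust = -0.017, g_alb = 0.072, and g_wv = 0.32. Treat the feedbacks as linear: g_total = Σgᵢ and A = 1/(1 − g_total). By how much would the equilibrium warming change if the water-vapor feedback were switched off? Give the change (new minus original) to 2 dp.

-2.14 °C

Original: g = 0.505, ΔT = 2.7/(1−0.505) = 5.4545 °C.
Without water-vapor: g' = 0.185, ΔT' = 2.7/(1−0.185) = 3.3129 °C.
Change = 3.3129 − 5.4545 = -2.14 °C.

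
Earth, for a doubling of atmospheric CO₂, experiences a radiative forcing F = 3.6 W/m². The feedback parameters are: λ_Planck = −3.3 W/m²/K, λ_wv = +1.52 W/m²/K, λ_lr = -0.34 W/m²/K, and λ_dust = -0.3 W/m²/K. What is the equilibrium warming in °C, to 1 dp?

1.5 °C

Net feedback parameter λ = (−3.3) + (+1.52) + (-0.34) + (-0.3) = -2.42 W/m²/K.
ΔT = −F/λ = −3.6/(-2.42) = 1.5 °C.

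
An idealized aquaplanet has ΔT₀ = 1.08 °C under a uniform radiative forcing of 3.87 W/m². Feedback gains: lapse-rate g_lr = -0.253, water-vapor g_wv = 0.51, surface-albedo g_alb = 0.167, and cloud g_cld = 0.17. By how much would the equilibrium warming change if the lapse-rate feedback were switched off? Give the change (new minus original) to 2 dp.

Original: g = 0.594, ΔT = 1.08/(1−0.594) = 2.6601 °C.
Without lapse-rate: g' = 0.847, ΔT' = 1.08/(1−0.847) = 7.0588 °C.
Change = 7.0588 − 2.6601 = 4.40 °C.

4.40 °C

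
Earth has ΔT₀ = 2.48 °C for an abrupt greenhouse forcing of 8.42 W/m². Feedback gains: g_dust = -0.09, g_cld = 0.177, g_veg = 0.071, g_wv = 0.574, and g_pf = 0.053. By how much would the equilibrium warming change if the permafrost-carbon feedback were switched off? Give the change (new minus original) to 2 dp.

-2.28 °C

Original: g = 0.785, ΔT = 2.48/(1−0.785) = 11.5349 °C.
Without permafrost-carbon: g' = 0.732, ΔT' = 2.48/(1−0.732) = 9.2537 °C.
Change = 9.2537 − 11.5349 = -2.28 °C.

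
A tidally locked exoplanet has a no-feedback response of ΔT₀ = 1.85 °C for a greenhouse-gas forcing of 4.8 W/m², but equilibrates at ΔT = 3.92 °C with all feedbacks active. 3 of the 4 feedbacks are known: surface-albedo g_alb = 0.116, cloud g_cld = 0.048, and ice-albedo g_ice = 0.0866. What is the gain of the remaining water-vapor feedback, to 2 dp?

0.28

Amplification A = ΔT/ΔT₀ = 3.92/1.85 = 2.119.
Total gain g = 1 − 1/A = 1 − 1/2.119 = 0.5281.
Known gains sum to 0.116 + 0.048 + 0.0866 = 0.2506.
g_wv = 0.5281 − 0.2506 = 0.28.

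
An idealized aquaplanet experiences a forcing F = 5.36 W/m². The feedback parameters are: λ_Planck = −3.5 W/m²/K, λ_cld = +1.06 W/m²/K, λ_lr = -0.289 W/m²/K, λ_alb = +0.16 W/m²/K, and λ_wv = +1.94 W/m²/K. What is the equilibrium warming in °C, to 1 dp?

8.5 °C

Net feedback parameter λ = (−3.5) + (+1.06) + (-0.289) + (+0.16) + (+1.94) = -0.629 W/m²/K.
ΔT = −F/λ = −5.36/(-0.629) = 8.5 °C.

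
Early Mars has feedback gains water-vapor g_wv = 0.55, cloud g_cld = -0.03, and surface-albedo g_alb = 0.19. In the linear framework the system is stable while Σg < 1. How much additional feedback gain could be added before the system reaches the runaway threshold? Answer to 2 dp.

0.29

Current total gain = 0.55 − 0.03 + 0.19 = 0.71.
Margin to runaway = 1 − 0.71 = 0.29.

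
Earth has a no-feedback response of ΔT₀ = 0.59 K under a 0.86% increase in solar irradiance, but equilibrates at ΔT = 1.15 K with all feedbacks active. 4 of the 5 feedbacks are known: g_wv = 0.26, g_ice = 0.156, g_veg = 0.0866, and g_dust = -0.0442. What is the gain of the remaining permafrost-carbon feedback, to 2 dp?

0.03

Amplification A = ΔT/ΔT₀ = 1.15/0.59 = 1.949.
Total gain g = 1 − 1/A = 1 − 1/1.949 = 0.4869.
Known gains sum to 0.26 + 0.156 + 0.0866 − 0.0442 = 0.4584.
g_pf = 0.4869 − 0.4584 = 0.03.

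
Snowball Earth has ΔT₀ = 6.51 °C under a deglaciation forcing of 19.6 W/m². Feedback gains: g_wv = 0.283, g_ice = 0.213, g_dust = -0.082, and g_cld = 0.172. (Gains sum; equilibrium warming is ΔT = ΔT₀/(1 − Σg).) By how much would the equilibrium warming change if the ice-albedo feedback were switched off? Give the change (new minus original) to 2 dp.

Original: g = 0.586, ΔT = 6.51/(1−0.586) = 15.7246 °C.
Without ice-albedo: g' = 0.373, ΔT' = 6.51/(1−0.373) = 10.3828 °C.
Change = 10.3828 − 15.7246 = -5.34 °C.

-5.34 °C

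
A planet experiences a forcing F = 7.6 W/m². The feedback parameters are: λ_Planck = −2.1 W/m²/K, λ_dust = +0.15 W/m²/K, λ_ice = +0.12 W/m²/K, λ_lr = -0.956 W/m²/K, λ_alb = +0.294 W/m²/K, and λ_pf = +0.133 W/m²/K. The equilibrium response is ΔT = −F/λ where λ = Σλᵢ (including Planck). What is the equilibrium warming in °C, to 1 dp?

Net feedback parameter λ = (−2.1) + (+0.15) + (+0.12) + (-0.956) + (+0.294) + (+0.133) = -2.359 W/m²/K.
ΔT = −F/λ = −7.6/(-2.359) = 3.2 °C.

3.2 °C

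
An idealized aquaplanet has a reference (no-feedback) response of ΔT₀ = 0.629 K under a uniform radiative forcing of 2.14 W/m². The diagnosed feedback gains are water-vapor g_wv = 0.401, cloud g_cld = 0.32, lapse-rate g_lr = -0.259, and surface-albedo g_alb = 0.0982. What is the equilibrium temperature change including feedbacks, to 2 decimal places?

1.43 K

Total gain g = 0.401 + 0.32 − 0.259 + 0.0982 = 0.5602.
Amplification A = 1/(1 − 0.5602) = 2.274.
ΔT = 0.629 × 2.274 = 1.43 K.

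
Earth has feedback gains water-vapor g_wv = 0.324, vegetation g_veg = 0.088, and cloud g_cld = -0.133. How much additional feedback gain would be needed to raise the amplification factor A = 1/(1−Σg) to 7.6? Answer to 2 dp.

0.59

Current total gain = 0.279.
Target gain for A = 7.6: g* = 1 − 1/7.6 = 0.8684.
Additional gain needed = 0.8684 − 0.279 = 0.59.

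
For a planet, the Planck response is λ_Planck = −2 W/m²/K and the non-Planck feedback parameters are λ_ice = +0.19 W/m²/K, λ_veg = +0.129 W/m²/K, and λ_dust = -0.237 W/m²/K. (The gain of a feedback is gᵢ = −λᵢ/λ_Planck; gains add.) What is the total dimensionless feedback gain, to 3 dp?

0.041

Convert to gains: g_ice = 0.19/2 = 0.095; g_veg = 0.129/2 = 0.0645; g_dust = -0.237/2 = -0.1185.
Total gain g = 0.041.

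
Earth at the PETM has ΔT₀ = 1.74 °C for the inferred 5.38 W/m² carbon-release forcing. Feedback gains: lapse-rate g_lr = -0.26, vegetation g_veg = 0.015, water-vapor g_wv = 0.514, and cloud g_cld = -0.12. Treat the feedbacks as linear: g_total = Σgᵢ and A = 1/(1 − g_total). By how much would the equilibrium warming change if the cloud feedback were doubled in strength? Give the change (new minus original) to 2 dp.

-0.25 °C

Original: g = 0.149, ΔT = 1.74/(1−0.149) = 2.0447 °C.
With doubled cloud: g' = 0.029, ΔT' = 1.74/(1−0.029) = 1.7920 °C.
Change = 1.7920 − 2.0447 = -0.25 °C.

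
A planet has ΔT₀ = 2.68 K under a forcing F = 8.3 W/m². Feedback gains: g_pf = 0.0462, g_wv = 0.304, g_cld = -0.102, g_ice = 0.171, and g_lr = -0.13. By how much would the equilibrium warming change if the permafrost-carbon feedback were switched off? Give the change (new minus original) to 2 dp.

Original: g = 0.2892, ΔT = 2.68/(1−0.2892) = 3.7704 K.
Without permafrost-carbon: g' = 0.243, ΔT' = 2.68/(1−0.243) = 3.5403 K.
Change = 3.5403 − 3.7704 = -0.23 K.

-0.23 K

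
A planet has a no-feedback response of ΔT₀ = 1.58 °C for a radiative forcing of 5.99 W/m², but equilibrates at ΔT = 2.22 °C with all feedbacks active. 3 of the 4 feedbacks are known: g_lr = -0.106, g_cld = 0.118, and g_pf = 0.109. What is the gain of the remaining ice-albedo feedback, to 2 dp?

Amplification A = ΔT/ΔT₀ = 2.22/1.58 = 1.405.
Total gain g = 1 − 1/A = 1 − 1/1.405 = 0.2883.
Known gains sum to -0.106 + 0.118 + 0.109 = 0.121.
g_ice = 0.2883 − 0.121 = 0.17.

0.17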